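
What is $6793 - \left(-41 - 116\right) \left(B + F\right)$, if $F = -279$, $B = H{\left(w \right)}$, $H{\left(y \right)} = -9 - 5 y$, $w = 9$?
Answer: $-45488$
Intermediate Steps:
$H{\left(y \right)} = -9 - 5 y$
$B = -54$ ($B = -9 - 45 = -54$)
$6793 - \left(-41 - 116\right) \left(B + F\right) = 6793 - \left(-41 - 116\right) \left(-54 - 279\right) = 6793 - \left(-157\right) \left(-333\right) = 6793 - 52281 = -45488$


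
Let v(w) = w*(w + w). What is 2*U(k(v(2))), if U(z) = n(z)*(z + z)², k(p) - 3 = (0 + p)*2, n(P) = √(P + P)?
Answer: 2888*√38 ≈ 17803.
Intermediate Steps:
v(w) = 2*w² (v(w) = w*(2*w) = 2*w²)
n(P) = √2*√P (n(P) = √(2*P) = √2*√P)
k(p) = 3 + 2*p (k(p) = 3 + (0 + p)*2 = 3 + p*2 = 3 + 2*p)
U(z) = 4*√2*z^(5/2) (U(z) = (√2*√z)*(z + z)² = (√2*√z)*(2*z)² = (√2*√z)*(4*z²) = 4*√2*z^(5/2))
2*U(k(v(2))) = 2*(4*√2*(3 + 2*(2*2²))^(5/2)) = 2*(4*√2*(3 + 2*(2*4))^(5/2)) = 2*(4*√2*(3 + 2*8)^(5/2)) = 2*(4*√2*(3 + 16)^(5/2)) = 2*(4*√2*19^(5/2)) = 2*(4*√2*(361*√19)) = 2*(1444*√38) = 2888*√38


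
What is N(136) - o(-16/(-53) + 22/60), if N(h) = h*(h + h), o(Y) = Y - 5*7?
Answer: 58871867/1590 ≈ 37026.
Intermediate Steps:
o(Y) = -35 + Y (o(Y) = Y - 35 = -35 + Y)
N(h) = 2*h² (N(h) = h*(2*h) = 2*h²)
N(136) - o(-16/(-53) + 22/60) = 2*136² - (-35 + (-16/(-53) + 22/60)) = 2*18496 - (-35 + (-16*(-1/53) + 22*(1/60))) = 36992 - (-35 + (16/53 + 11/30)) = 36992 - (-35 + 1063/1590) = 36992 - 1*(-54587/1590) = 36992 + 54587/1590 = 58871867/1590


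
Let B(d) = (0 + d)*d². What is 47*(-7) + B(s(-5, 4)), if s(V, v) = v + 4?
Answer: 183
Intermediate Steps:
s(V, v) = 4 + v
B(d) = d³ (B(d) = d*d² = d³)
47*(-7) + B(s(-5, 4)) = 47*(-7) + (4 + 4)³ = -329 + 8³ = -329 + 512 = 183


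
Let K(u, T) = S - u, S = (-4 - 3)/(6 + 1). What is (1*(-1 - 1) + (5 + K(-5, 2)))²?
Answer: 49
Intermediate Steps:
S = -1 (S = -7/7 = -7*⅐ = -1)
K(u, T) = -1 - u
(1*(-1 - 1) + (5 + K(-5, 2)))² = (1*(-1 - 1) + (5 + (-1 - 1*(-5))))² = (1*(-2) + (5 + (-1 + 5)))² = (-2 + (5 + 4))² = (-2 + 9)² = 7² = 49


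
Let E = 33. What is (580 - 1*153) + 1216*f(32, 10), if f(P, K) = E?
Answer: 40555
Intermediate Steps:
f(P, K) = 33
(580 - 1*153) + 1216*f(32, 10) = (580 - 1*153) + 1216*33 = (580 - 153) + 40128 = 427 + 40128 = 40555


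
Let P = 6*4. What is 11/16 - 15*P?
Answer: -5749/16 ≈ -359.31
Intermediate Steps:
P = 24
11/16 - 15*P = 11/16 - 15*24 = 11*(1/16) - 360 = 11/16 - 360 = -5749/16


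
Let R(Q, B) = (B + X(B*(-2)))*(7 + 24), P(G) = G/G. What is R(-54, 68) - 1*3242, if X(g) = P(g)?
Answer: -1103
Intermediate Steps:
P(G) = 1
X(g) = 1
R(Q, B) = 31 + 31*B (R(Q, B) = (B + 1)*(7 + 24) = (1 + B)*31 = 31 + 31*B)
R(-54, 68) - 1*3242 = (31 + 31*68) - 1*3242 = (31 + 2108) - 3242 = 2139 - 3242 = -1103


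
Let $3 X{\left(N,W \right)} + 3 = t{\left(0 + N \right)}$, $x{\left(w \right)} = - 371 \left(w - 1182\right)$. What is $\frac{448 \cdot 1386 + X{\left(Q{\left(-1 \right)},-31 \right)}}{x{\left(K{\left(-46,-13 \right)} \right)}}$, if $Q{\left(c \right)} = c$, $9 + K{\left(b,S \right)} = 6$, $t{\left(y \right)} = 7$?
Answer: $\frac{1862788}{1318905} \approx 1.4124$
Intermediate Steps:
$K{\left(b,S \right)} = -3$ ($K{\left(b,S \right)} = -9 + 6 = -3$)
$x{\left(w \right)} = 438522 - 371 w$ ($x{\left(w \right)} = - 371 \left(-1182 + w\right) = 438522 - 371 w$)
$X{\left(N,W \right)} = \frac{4}{3}$ ($X{\left(N,W \right)} = -1 + \frac{1}{3} \cdot 7 = -1 + \frac{7}{3} = \frac{4}{3}$)
$\frac{448 \cdot 1386 + X{\left(Q{\left(-1 \right)},-31 \right)}}{x{\left(K{\left(-46,-13 \right)} \right)}} = \frac{448 \cdot 1386 + \frac{4}{3}}{438522 - -1113} = \frac{620928 + \frac{4}{3}}{438522 + 1113} = \frac{1862788}{3 \cdot 439635} = \frac{1862788}{3} \cdot \frac{1}{439635} = \frac{1862788}{1318905}$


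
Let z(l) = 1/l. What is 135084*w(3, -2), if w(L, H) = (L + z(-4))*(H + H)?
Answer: -1485924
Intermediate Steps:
w(L, H) = 2*H*(-1/4 + L) (w(L, H) = (L + 1/(-4))*(H + H) = (L - 1/4)*(2*H) = (-1/4 + L)*(2*H) = 2*H*(-1/4 + L))
135084*w(3, -2) = 135084*((1/2)*(-2)*(-1 + 4*3)) = 135084*((1/2)*(-2)*(-1 + 12)) = 135084*((1/2)*(-2)*11) = 135084*(-11) = -1485924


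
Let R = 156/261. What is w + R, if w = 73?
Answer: 6403/87 ≈ 73.598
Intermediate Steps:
R = 52/87 (R = 156*(1/261) = 52/87 ≈ 0.59770)
w + R = 73 + 52/87 = 6403/87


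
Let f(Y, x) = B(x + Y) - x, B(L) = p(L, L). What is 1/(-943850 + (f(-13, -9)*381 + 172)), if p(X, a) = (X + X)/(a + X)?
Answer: -1/939868 ≈ -1.0640e-6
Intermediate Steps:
p(X, a) = 2*X/(X + a) (p(X, a) = (2*X)/(X + a) = 2*X/(X + a))
B(L) = 1 (B(L) = 2*L/(L + L) = 2*L/((2*L)) = 2*L*(1/(2*L)) = 1)
f(Y, x) = 1 - x
1/(-943850 + (f(-13, -9)*381 + 172)) = 1/(-943850 + ((1 - 1*(-9))*381 + 172)) = 1/(-943850 + ((1 + 9)*381 + 172)) = 1/(-943850 + (10*381 + 172)) = 1/(-943850 + (3810 + 172)) = 1/(-943850 + 3982) = 1/(-939868) = -1/939868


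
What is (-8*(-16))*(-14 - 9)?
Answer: -2944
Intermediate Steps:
(-8*(-16))*(-14 - 9) = 128*(-23) = -2944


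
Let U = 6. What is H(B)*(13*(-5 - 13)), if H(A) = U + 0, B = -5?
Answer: -1404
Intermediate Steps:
H(A) = 6 (H(A) = 6 + 0 = 6)
H(B)*(13*(-5 - 13)) = 6*(13*(-5 - 13)) = 6*(13*(-18)) = 6*(-234) = -1404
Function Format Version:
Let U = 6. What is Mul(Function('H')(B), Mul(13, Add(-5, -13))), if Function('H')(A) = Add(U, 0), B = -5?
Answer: -1404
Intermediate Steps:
Function('H')(A) = 6 (Function('H')(A) = Add(6, 0) = 6)
Mul(Function('H')(B), Mul(13, Add(-5, -13))) = Mul(6, Mul(13, Add(-5, -13))) = Mul(6, Mul(13, -18)) = Mul(6, -234) = -1404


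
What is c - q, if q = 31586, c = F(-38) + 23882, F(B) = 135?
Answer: -7569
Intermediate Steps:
c = 24017 (c = 135 + 23882 = 24017)
c - q = 24017 - 1*31586 = 24017 - 31586 = -7569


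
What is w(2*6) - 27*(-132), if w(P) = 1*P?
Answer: 3576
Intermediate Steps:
w(P) = P
w(2*6) - 27*(-132) = 2*6 - 27*(-132) = 12 + 3564 = 3576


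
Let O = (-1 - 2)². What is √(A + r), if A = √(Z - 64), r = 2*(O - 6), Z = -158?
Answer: √(6 + I*√222) ≈ 3.3213 + 2.243*I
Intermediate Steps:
O = 9 (O = (-3)² = 9)
r = 6 (r = 2*(9 - 6) = 2*3 = 6)
A = I*√222 (A = √(-158 - 64) = √(-222) = I*√222 ≈ 14.9*I)
√(A + r) = √(I*√222 + 6) = √(6 + I*√222)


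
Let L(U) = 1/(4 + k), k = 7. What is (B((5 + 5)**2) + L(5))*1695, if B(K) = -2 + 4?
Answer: 38985/11 ≈ 3544.1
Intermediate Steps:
L(U) = 1/11 (L(U) = 1/(4 + 7) = 1/11)
B(K) = 2
(B((5 + 5)**2) + L(5))*1695 = (2 + 1/11)*1695 = (23/11)*1695 = 38985/11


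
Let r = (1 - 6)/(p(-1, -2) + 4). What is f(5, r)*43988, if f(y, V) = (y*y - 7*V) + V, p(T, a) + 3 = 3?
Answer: 1429610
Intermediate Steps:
p(T, a) = 0 (p(T, a) = -3 + 3 = 0)
r = -5/4 (r = (1 - 6)/(0 + 4) = -5/4 ≈ -1.2500)
f(y, V) = y² - 6*V (f(y, V) = (y² - 7*V) + V = y² - 6*V)
f(5, r)*43988 = (5² - 6*(-5/4))*43988 = (25 + 15/2)*43988 = (65/2)*43988 = 1429610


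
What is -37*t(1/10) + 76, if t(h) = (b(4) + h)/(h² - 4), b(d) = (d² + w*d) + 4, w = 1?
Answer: 119494/399 ≈ 299.48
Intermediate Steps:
b(d) = 4 + d + d² (b(d) = (d² + 1*d) + 4 = (d² + d) + 4 = (d + d²) + 4 = 4 + d + d²)
t(h) = (24 + h)/(-4 + h²) (t(h) = ((4 + 4 + 4²) + h)/(h² - 4) = ((4 + 4 + 16) + h)/(-4 + h²) = (24 + h)/(-4 + h²))
-37*t(1/10) + 76 = -37*(24 + 1/10)/(-4 + (1/10)²) + 76 = -37*(24 + ⅒)/(-4 + (⅒)²) + 76 = -37*241/((-4 + 1/100)*10) + 76 = -37*241/((-399/100)*10) + 76 = -(-3700)*241/(399*10) + 76 = -37*(-2410/399) + 76 = 89170/399 + 76 = 119494/399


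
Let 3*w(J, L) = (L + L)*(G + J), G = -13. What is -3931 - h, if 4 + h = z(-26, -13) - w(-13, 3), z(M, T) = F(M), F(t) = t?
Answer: -3953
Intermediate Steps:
w(J, L) = 2*L*(-13 + J)/3 (w(J, L) = ((L + L)*(-13 + J))/3 = ((2*L)*(-13 + J))/3 = (2*L*(-13 + J))/3 = 2*L*(-13 + J)/3)
z(M, T) = M
h = 22 (h = -4 + (-26 - 2*3*(-13 - 13)/3) = -4 + (-26 - 2*3*(-26)/3) = -4 + (-26 - 1*(-52)) = -4 + (-26 + 52) = -4 + 26 = 22)
-3931 - h = -3931 - 1*22 = -3931 - 22 = -3953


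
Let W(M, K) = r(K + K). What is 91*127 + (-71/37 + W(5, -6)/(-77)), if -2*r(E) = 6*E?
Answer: 32919094/2849 ≈ 11555.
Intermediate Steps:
r(E) = -3*E
W(M, K) = -6*K (W(M, K) = -3*(K + K) = -6*K)
91*127 + (-71/37 + W(5, -6)/(-77)) = 91*127 + (-71/37 - 6*(-6)/(-77)) = 11557 + (-71*1/37 + 36*(-1/77)) = 11557 + (-71/37 - 36/77) = 11557 - 6799/2849 = 32919094/2849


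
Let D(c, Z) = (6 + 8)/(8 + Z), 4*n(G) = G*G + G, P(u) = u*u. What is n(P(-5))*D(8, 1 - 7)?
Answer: 2275/2 ≈ 1137.5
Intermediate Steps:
P(u) = u²
n(G) = G/4 + G²/4 (n(G) = (G*G + G)/4 = (G² + G)/4 = (G + G²)/4 = G/4 + G²/4)
D(c, Z) = 14/(8 + Z)
n(P(-5))*D(8, 1 - 7) = ((¼)*(-5)²*(1 + (-5)²))*(14/(8 + (1 - 7))) = ((¼)*25*(1 + 25))*(14/(8 - 6)) = ((¼)*25*26)*(14/2) = 325*(14*(½))/2 = (325/2)*7 = 2275/2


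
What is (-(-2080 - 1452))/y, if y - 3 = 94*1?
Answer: 3532/97 ≈ 36.412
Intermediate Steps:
y = 97 (y = 3 + 94*1 = 3 + 94 = 97)
(-(-2080 - 1452))/y = -(-2080 - 1452)/97 = -1*(-3532)*(1/97) = 3532*(1/97) = 3532/97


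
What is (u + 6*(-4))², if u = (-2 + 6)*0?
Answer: 576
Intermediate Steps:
u = 0 (u = 4*0 = 0)
(u + 6*(-4))² = (0 + 6*(-4))² = (0 - 24)² = (-24)² = 576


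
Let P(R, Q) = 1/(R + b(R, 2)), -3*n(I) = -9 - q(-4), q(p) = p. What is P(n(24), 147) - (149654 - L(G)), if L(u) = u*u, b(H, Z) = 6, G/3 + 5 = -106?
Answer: -891592/23 ≈ -38765.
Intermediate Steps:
G = -333 (G = -15 + 3*(-106) = -15 - 318 = -333)
L(u) = u**2
n(I) = 5/3 (n(I) = -(-9 - 1*(-4))/3 = -(-9 + 4)/3 = -1/3*(-5) = 5/3)
P(R, Q) = 1/(6 + R) (P(R, Q) = 1/(R + 6) = 1/(6 + R))
P(n(24), 147) - (149654 - L(G)) = 1/(6 + 5/3) - (149654 - 1*(-333)**2) = 1/(23/3) - (149654 - 1*110889) = 3/23 - (149654 - 110889) = 3/23 - 1*38765 = 3/23 - 38765 = -891592/23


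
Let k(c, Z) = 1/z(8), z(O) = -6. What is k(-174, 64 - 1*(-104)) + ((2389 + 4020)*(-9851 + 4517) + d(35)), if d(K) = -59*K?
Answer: -205126027/6 ≈ -3.4188e+7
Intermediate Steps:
k(c, Z) = -1/6 (k(c, Z) = 1/(-6) = -1/6)
k(-174, 64 - 1*(-104)) + ((2389 + 4020)*(-9851 + 4517) + d(35)) = -1/6 + ((2389 + 4020)*(-9851 + 4517) - 59*35) = -1/6 + (6409*(-5334) - 2065) = -1/6 + (-34185606 - 2065) = -1/6 - 34187671 = -205126027/6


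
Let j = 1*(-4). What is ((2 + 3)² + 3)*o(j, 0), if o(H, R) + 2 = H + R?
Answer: -168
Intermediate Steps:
j = -4
o(H, R) = -2 + H + R (o(H, R) = -2 + (H + R) = -2 + H + R)
((2 + 3)² + 3)*o(j, 0) = ((2 + 3)² + 3)*(-2 - 4 + 0) = (5² + 3)*(-6) = (25 + 3)*(-6) = 28*(-6) = -168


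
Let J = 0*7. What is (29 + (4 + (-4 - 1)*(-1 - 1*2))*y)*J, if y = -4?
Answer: 0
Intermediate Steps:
J = 0
(29 + (4 + (-4 - 1)*(-1 - 1*2))*y)*J = (29 + (4 + (-4 - 1)*(-1 - 1*2))*(-4))*0 = (29 + (4 - 5*(-1 - 2))*(-4))*0 = (29 + (4 - 5*(-3))*(-4))*0 = (29 + (4 + 15)*(-4))*0 = (29 + 19*(-4))*0 = (29 - 76)*0 = -47*0 = 0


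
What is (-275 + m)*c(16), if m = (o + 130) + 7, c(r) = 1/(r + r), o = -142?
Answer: -35/4 ≈ -8.7500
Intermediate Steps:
c(r) = 1/(2*r)
m = -5 (m = (-142 + 130) + 7 = -12 + 7 = -5)
(-275 + m)*c(16) = (-275 - 5)*((½)/16) = -140/16 = -280*1/32 = -35/4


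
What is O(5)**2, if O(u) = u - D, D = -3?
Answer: 64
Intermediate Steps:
O(u) = 3 + u (O(u) = u - 1*(-3) = u + 3 = 3 + u)
O(5)**2 = (3 + 5)**2 = 8**2 = 64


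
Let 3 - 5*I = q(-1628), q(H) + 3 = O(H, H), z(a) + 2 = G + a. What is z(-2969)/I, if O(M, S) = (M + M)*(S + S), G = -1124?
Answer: 4095/2120306 ≈ 0.0019313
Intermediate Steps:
z(a) = -1126 + a (z(a) = -2 + (-1124 + a) = -1126 + a)
O(M, S) = 4*M*S (O(M, S) = (2*M)*(2*S) = 4*M*S)
q(H) = -3 + 4*H**2 (q(H) = -3 + 4*H*H = -3 + 4*H**2)
I = -2120306 (I = 3/5 - (-3 + 4*(-1628)**2)/5 = 3/5 - (-3 + 4*2650384)/5 = 3/5 - (-3 + 10601536)/5 = 3/5 - 1/5*10601533 = 3/5 - 10601533/5 = -2120306)
z(-2969)/I = (-1126 - 2969)/(-2120306) = -4095*(-1/2120306) = 4095/2120306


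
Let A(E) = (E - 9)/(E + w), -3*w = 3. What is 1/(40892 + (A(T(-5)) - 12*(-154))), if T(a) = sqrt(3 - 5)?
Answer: (I + sqrt(2))/(42741*sqrt(2) + 42749*I) ≈ 2.3395e-5 - 2.0641e-9*I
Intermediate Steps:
w = -1 (w = -1/3*3 = -1)
T(a) = I*sqrt(2) (T(a) = sqrt(-2) = I*sqrt(2))
A(E) = (-9 + E)/(-1 + E) (A(E) = (E - 9)/(E - 1) = (-9 + E)/(-1 + E))
1/(40892 + (A(T(-5)) - 12*(-154))) = 1/(40892 + ((-9 + I*sqrt(2))/(-1 + I*sqrt(2)) - 12*(-154))) = 1/(40892 + ((-9 + I*sqrt(2))/(-1 + I*sqrt(2)) + 1848)) = 1/(40892 + (1848 + (-9 + I*sqrt(2))/(-1 + I*sqrt(2)))) = 1/(42740 + (-9 + I*sqrt(2))/(-1 + I*sqrt(2)))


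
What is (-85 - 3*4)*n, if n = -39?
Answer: 3783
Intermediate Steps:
(-85 - 3*4)*n = (-85 - 3*4)*(-39) = (-85 - 12)*(-39) = -97*(-39) = 3783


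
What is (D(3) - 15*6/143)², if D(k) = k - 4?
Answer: 54289/20449 ≈ 2.6549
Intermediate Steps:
D(k) = -4 + k
(D(3) - 15*6/143)² = ((-4 + 3) - 15*6/143)² = (-1 - 90*1/143)² = (-1 - 90/143)² = (-233/143)² = 54289/20449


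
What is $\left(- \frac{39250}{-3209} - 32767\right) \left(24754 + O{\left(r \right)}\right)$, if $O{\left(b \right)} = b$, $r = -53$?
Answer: $- \frac{2596323419153}{3209} \approx -8.0908 \cdot 10^{8}$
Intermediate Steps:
$\left(- \frac{39250}{-3209} - 32767\right) \left(24754 + O{\left(r \right)}\right) = \left(- \frac{39250}{-3209} - 32767\right) \left(24754 - 53\right) = \left(\left(-39250\right) \left(- \frac{1}{3209}\right) - 32767\right) 24701 = \left(\frac{39250}{3209} - 32767\right) 24701 = \left(- \frac{105110053}{3209}\right) 24701 = - \frac{2596323419153}{3209}$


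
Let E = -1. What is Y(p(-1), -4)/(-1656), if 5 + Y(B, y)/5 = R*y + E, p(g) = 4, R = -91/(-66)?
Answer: 475/13662 ≈ 0.034768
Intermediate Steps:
R = 91/66 (R = -91*(-1/66) = 91/66 ≈ 1.3788)
Y(B, y) = -30 + 455*y/66 (Y(B, y) = -25 + 5*(91*y/66 - 1) = -25 + 5*(-1 + 91*y/66) = -25 + (-5 + 455*y/66) = -30 + 455*y/66)
Y(p(-1), -4)/(-1656) = (-30 + (455/66)*(-4))/(-1656) = (-30 - 910/33)*(-1/1656) = -1900/33*(-1/1656) = 475/13662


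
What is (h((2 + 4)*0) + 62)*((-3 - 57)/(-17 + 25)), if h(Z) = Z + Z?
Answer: -465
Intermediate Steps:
h(Z) = 2*Z
(h((2 + 4)*0) + 62)*((-3 - 57)/(-17 + 25)) = (2*((2 + 4)*0) + 62)*((-3 - 57)/(-17 + 25)) = (2*(6*0) + 62)*(-60/8) = (2*0 + 62)*(-60*⅛) = (0 + 62)*(-15/2) = 62*(-15/2) = -465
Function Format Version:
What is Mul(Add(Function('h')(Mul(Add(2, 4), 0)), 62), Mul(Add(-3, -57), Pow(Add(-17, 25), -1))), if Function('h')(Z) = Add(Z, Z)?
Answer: -465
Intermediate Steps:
Function('h')(Z) = Mul(2, Z)
Mul(Add(Function('h')(Mul(Add(2, 4), 0)), 62), Mul(Add(-3, -57), Pow(Add(-17, 25), -1))) = Mul(Add(Mul(2, Mul(Add(2, 4), 0)), 62), Mul(Add(-3, -57), Pow(Add(-17, 25), -1))) = Mul(Add(Mul(2, Mul(6, 0)), 62), Mul(-60, Pow(8, -1))) = Mul(Add(Mul(2, 0), 62), Mul(-60, Rational(1, 8))) = Mul(Add(0, 62), Rational(-15, 2)) = Mul(62, Rational(-15, 2)) = -465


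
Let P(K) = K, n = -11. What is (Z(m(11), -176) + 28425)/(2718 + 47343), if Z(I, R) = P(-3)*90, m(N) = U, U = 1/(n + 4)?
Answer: 9385/16687 ≈ 0.56241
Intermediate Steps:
U = -1/7 (U = 1/(-11 + 4) = 1/(-7) = -1/7 ≈ -0.14286)
m(N) = -1/7
Z(I, R) = -270 (Z(I, R) = -3*90 = -270)
(Z(m(11), -176) + 28425)/(2718 + 47343) = (-270 + 28425)/(2718 + 47343) = 28155/50061 = 28155*(1/50061) = 9385/16687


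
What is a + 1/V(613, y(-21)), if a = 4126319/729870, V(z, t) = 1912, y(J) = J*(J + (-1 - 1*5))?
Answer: 3945125899/697755720 ≈ 5.6540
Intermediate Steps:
y(J) = J*(-6 + J) (y(J) = J*(J + (-1 - 5)) = J*(J - 6) = J*(-6 + J))
a = 4126319/729870 (a = 4126319*(1/729870) = 4126319/729870 ≈ 5.6535)
a + 1/V(613, y(-21)) = 4126319/729870 + 1/1912 = 3945125899/697755720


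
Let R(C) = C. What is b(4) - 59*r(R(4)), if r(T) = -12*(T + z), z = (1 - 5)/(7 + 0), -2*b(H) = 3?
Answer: 33963/14 ≈ 2425.9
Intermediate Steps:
b(H) = -3/2 (b(H) = -½*3 = -3/2)
z = -4/7 ≈ -0.57143
r(T) = 48/7 - 12*T (r(T) = -12*(T - 4/7) = -12*(-4/7 + T) = 48/7 - 12*T)
b(4) - 59*r(R(4)) = -3/2 - 59*(48/7 - 12*4) = -3/2 - 59*(48/7 - 48) = -3/2 - 59*(-288/7) = -3/2 + 16992/7 = 33963/14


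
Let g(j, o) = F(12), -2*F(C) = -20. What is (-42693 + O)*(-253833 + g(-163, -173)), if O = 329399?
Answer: -72772577038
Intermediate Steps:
F(C) = 10 (F(C) = -½*(-20) = 10)
g(j, o) = 10
(-42693 + O)*(-253833 + g(-163, -173)) = (-42693 + 329399)*(-253833 + 10) = 286706*(-253823) = -72772577038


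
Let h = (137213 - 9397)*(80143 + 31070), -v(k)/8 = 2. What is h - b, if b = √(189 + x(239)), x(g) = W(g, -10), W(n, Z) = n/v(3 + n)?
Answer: 14214800808 - √2785/4 ≈ 1.4215e+10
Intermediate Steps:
v(k) = -16 (v(k) = -8*2 = -16)
W(n, Z) = -n/16 (W(n, Z) = n/(-16) = n*(-1/16) = -n/16)
x(g) = -g/16
b = √2785/4 (b = √(189 - 1/16*239) = √(189 - 239/16) = √(2785/16) = √2785/4 ≈ 13.193)
h = 14214800808 (h = 127816*111213 = 14214800808)
h - b = 14214800808 - √2785/4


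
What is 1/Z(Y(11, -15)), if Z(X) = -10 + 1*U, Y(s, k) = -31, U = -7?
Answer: -1/17 ≈ -0.058824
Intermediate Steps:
Z(X) = -17 (Z(X) = -10 + 1*(-7) = -10 - 7 = -17)
1/Z(Y(11, -15)) = 1/(-17) = -1/17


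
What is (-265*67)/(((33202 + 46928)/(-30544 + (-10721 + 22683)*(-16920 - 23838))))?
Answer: 865694277370/8013 ≈ 1.0804e+8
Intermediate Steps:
(-265*67)/(((33202 + 46928)/(-30544 + (-10721 + 22683)*(-16920 - 23838)))) = -17755/(80130/(-30544 + 11962*(-40758))) = -17755/(80130/(-30544 - 487547196)) = -17755/(80130/(-487577740)) = -17755/(80130*(-1/487577740)) = -17755/(-8013/48757774) = -17755*(-48757774/8013) = 865694277370/8013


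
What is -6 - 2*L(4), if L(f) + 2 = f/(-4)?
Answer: 0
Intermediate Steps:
L(f) = -2 - f/4 (L(f) = -2 + f/(-4) = -2 + f*(-¼) = -2 - f/4)
-6 - 2*L(4) = -6 - 2*(-2 - ¼*4) = -6 - 2*(-2 - 1) = -6 - 2*(-3) = -6 + 6 = 0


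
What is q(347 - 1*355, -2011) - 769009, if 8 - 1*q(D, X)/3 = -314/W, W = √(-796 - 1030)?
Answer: -768985 - 471*I*√1826/913 ≈ -7.6899e+5 - 22.045*I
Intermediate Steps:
W = I*√1826 (W = √(-1826) = I*√1826 ≈ 42.732*I)
q(D, X) = 24 - 471*I*√1826/913 (q(D, X) = 24 - (-942)/(I*√1826) = 24 - (-942)*(-I*√1826/1826) = 24 - 471*I*√1826/913)
q(347 - 1*355, -2011) - 769009 = (24 - 471*I*√1826/913) - 769009 = -768985 - 471*I*√1826/913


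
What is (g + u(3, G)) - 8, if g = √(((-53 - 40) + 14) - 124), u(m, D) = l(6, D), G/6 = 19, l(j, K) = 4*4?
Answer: 8 + I*√203 ≈ 8.0 + 14.248*I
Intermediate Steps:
l(j, K) = 16
G = 114 (G = 6*19 = 114)
u(m, D) = 16
g = I*√203 (g = √((-93 + 14) - 124) = √(-79 - 124) = √(-203) = I*√203 ≈ 14.248*I)
(g + u(3, G)) - 8 = (I*√203 + 16) - 8 = (16 + I*√203) - 8 = 8 + I*√203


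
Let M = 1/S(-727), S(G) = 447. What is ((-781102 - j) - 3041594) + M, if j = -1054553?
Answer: -1237359920/447 ≈ -2.7681e+6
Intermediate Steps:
M = 1/447 ≈ 0.0022371
((-781102 - j) - 3041594) + M = ((-781102 - 1*(-1054553)) - 3041594) + 1/447 = ((-781102 + 1054553) - 3041594) + 1/447 = (273451 - 3041594) + 1/447 = -2768143 + 1/447 = -1237359920/447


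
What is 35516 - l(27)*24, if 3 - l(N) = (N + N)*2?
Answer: 38036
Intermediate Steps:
l(N) = 3 - 4*N (l(N) = 3 - (N + N)*2 = 3 - 2*N*2 = 3 - 4*N)
35516 - l(27)*24 = 35516 - (3 - 4*27)*24 = 35516 - (3 - 108)*24 = 35516 - (-105)*24 = 35516 - 1*(-2520) = 35516 + 2520 = 38036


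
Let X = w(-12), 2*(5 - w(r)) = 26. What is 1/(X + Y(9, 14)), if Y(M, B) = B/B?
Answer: -1/7 ≈ -0.14286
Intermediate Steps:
w(r) = -8 (w(r) = 5 - 1/2*26 = 5 - 13 = -8)
Y(M, B) = 1
X = -8
1/(X + Y(9, 14)) = 1/(-8 + 1) = 1/(-7) = -1/7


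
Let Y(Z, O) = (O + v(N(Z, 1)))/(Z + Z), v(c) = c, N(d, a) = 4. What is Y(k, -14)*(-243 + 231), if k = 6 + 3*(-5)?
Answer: -20/3 ≈ -6.6667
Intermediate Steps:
k = -9 (k = 6 - 15 = -9)
Y(Z, O) = (4 + O)/(2*Z) (Y(Z, O) = (O + 4)/(Z + Z) = (4 + O)/((2*Z)) = (4 + O)*(1/(2*Z)) = (4 + O)/(2*Z))
Y(k, -14)*(-243 + 231) = ((½)*(4 - 14)/(-9))*(-243 + 231) = ((½)*(-⅑)*(-10))*(-12) = (5/9)*(-12) = -20/3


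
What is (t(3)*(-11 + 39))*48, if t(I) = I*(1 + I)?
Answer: 16128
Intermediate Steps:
(t(3)*(-11 + 39))*48 = ((3*(1 + 3))*(-11 + 39))*48 = ((3*4)*28)*48 = (12*28)*48 = 336*48 = 16128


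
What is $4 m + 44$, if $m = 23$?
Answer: $136$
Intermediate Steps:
$4 m + 44 = 4 \cdot 23 + 44 = 92 + 44 = 136$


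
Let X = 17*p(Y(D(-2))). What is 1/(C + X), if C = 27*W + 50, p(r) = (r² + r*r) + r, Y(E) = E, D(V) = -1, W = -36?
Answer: -1/905 ≈ -0.0011050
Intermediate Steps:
p(r) = r + 2*r² (p(r) = (r² + r²) + r = 2*r² + r = r + 2*r²)
X = 17 (X = 17*(-(1 + 2*(-1))) = 17*(-(1 - 2)) = 17*(-1*(-1)) = 17*1 = 17)
C = -922 (C = 27*(-36) + 50 = -972 + 50 = -922)
1/(C + X) = 1/(-922 + 17) = 1/(-905) = -1/905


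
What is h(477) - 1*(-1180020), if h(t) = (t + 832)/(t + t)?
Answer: 1125740389/954 ≈ 1.1800e+6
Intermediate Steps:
h(t) = (832 + t)/(2*t) (h(t) = (832 + t)/((2*t)) = (832 + t)*(1/(2*t)) = (832 + t)/(2*t))
h(477) - 1*(-1180020) = (½)*(832 + 477)/477 - 1*(-1180020) = (½)*(1/477)*1309 + 1180020 = 1309/954 + 1180020 = 1125740389/954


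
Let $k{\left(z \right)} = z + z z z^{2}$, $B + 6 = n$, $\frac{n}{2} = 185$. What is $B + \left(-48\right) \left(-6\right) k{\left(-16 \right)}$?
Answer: $18870124$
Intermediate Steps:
$n = 370$ ($n = 2 \cdot 185 = 370$)
$B = 364$ ($B = -6 + 370 = 364$)
$k{\left(z \right)} = z + z^{4}$ ($k{\left(z \right)} = z + z z^{3} = z + z^{4}$)
$B + \left(-48\right) \left(-6\right) k{\left(-16 \right)} = 364 + \left(-48\right) \left(-6\right) \left(-16 + \left(-16\right)^{4}\right) = 364 + 288 \left(-16 + 65536\right) = 364 + 288 \cdot 65520 = 364 + 18869760 = 18870124$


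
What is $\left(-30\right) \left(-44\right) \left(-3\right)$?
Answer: $-3960$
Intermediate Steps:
$\left(-30\right) \left(-44\right) \left(-3\right) = 1320 \left(-3\right) = -3960$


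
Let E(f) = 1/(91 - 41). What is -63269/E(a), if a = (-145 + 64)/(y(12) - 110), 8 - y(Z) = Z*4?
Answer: -3163450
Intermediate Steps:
y(Z) = 8 - 4*Z (y(Z) = 8 - Z*4 = 8 - 4*Z)
a = 27/50 (a = (-145 + 64)/((8 - 4*12) - 110) = -81/((8 - 48) - 110) = -81/(-40 - 110) = -81/(-150) = -81*(-1/150) = 27/50 ≈ 0.54000)
E(f) = 1/50
-63269/E(a) = -63269/1/50 = -63269*50 = -3163450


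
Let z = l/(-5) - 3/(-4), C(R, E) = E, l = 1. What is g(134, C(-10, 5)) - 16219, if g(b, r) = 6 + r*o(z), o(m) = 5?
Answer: -16188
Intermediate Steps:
z = 11/20 (z = 1/(-5) - 3/(-4) = 1*(-⅕) - 3*(-¼) = -⅕ + ¾ = 11/20 ≈ 0.55000)
g(b, r) = 6 + 5*r (g(b, r) = 6 + r*5 = 6 + 5*r)
g(134, C(-10, 5)) - 16219 = (6 + 5*5) - 16219 = (6 + 25) - 16219 = 31 - 16219 = -16188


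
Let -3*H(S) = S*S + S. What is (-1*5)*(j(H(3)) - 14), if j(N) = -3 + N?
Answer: 105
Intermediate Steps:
H(S) = -S/3 - S**2/3 (H(S) = -(S*S + S)/3 = -(S**2 + S)/3 = -(S + S**2)/3 = -S/3 - S**2/3)
(-1*5)*(j(H(3)) - 14) = (-1*5)*((-3 - 1/3*3*(1 + 3)) - 14) = -5*((-3 - 1/3*3*4) - 14) = -5*((-3 - 4) - 14) = -5*(-7 - 14) = -5*(-21) = 105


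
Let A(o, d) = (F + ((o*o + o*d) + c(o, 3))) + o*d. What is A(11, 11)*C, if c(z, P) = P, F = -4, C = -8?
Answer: -2896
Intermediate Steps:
A(o, d) = -1 + o² + 2*d*o (A(o, d) = (-4 + ((o*o + o*d) + 3)) + o*d = (-4 + ((o² + d*o) + 3)) + d*o = (-4 + (3 + o² + d*o)) + d*o = (-1 + o² + d*o) + d*o = -1 + o² + 2*d*o)
A(11, 11)*C = (-1 + 11² + 2*11*11)*(-8) = (-1 + 121 + 242)*(-8) = 362*(-8) = -2896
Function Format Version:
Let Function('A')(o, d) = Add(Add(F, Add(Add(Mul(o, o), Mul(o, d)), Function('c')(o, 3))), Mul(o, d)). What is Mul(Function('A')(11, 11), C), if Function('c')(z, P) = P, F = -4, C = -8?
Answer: -2896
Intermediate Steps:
Function('A')(o, d) = Add(-1, Pow(o, 2), Mul(2, d, o)) (Function('A')(o, d) = Add(Add(-4, Add(Add(Mul(o, o), Mul(o, d)), 3)), Mul(o, d)) = Add(Add(-4, Add(Add(Pow(o, 2), Mul(d, o)), 3)), Mul(d, o)) = Add(Add(-4, Add(3, Pow(o, 2), Mul(d, o))), Mul(d, o)) = Add(Add(-1, Pow(o, 2), Mul(d, o)), Mul(d, o)) = Add(-1, Pow(o, 2), Mul(2, d, o)))
Mul(Function('A')(11, 11), C) = Mul(Add(-1, Pow(11, 2), Mul(2, 11, 11)), -8) = Mul(Add(-1, 121, 242), -8) = Mul(362, -8) = -2896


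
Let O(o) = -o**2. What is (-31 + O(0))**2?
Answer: 961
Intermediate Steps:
(-31 + O(0))**2 = (-31 - 1*0**2)**2 = (-31 - 1*0)**2 = (-31 + 0)**2 = (-31)**2 = 961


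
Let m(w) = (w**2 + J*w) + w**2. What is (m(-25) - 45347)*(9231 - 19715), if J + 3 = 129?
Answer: 495337548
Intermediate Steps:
J = 126 (J = -3 + 129 = 126)
m(w) = 2*w**2 + 126*w (m(w) = (w**2 + 126*w) + w**2 = 2*w**2 + 126*w)
(m(-25) - 45347)*(9231 - 19715) = (2*(-25)*(63 - 25) - 45347)*(9231 - 19715) = (2*(-25)*38 - 45347)*(-10484) = (-1900 - 45347)*(-10484) = -47247*(-10484) = 495337548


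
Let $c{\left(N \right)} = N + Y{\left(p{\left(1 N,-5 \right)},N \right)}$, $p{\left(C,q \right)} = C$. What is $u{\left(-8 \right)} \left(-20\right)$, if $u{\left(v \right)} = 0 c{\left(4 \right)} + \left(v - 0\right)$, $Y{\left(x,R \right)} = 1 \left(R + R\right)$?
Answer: $160$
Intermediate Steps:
$Y{\left(x,R \right)} = 2 R$ ($Y{\left(x,R \right)} = 1 \cdot 2 R = 2 R$)
$c{\left(N \right)} = 3 N$ ($c{\left(N \right)} = N + 2 N = 3 N$)
$u{\left(v \right)} = v$ ($u{\left(v \right)} = 0 \cdot 3 \cdot 4 + \left(v - 0\right) = 0 \cdot 12 + \left(v + 0\right) = 0 + v = v$)
$u{\left(-8 \right)} \left(-20\right) = \left(-8\right) \left(-20\right) = 160$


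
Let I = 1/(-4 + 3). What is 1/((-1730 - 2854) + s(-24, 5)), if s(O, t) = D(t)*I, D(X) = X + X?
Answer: -1/4594 ≈ -0.00021768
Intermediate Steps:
I = -1 (I = 1/(-1) = -1)
D(X) = 2*X
s(O, t) = -2*t (s(O, t) = (2*t)*(-1) = -2*t)
1/((-1730 - 2854) + s(-24, 5)) = 1/((-1730 - 2854) - 2*5) = 1/(-4584 - 10) = 1/(-4594) = -1/4594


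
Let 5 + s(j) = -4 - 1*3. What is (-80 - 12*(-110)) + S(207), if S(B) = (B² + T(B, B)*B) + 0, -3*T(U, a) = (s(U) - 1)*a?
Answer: 229768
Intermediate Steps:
s(j) = -12 (s(j) = -5 + (-4 - 1*3) = -5 + (-4 - 3) = -5 - 7 = -12)
T(U, a) = 13*a/3 (T(U, a) = -(-12 - 1)*a/3 = -(-13)*a/3 = 13*a/3)
S(B) = 16*B²/3 (S(B) = (B² + (13*B/3)*B) + 0 = (B² + 13*B²/3) + 0 = 16*B²/3 + 0 = 16*B²/3)
(-80 - 12*(-110)) + S(207) = (-80 - 12*(-110)) + (16/3)*207² = (-80 + 1320) + (16/3)*42849 = 1240 + 228528 = 229768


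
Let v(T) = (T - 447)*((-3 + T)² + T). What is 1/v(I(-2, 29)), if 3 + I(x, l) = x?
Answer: -1/26668 ≈ -3.7498e-5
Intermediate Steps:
I(x, l) = -3 + x
v(T) = (-447 + T)*(T + (-3 + T)²)
1/v(I(-2, 29)) = 1/(-4023 + (-3 - 2)³ - 452*(-3 - 2)² + 2244*(-3 - 2)) = 1/(-4023 + (-5)³ - 452*(-5)² + 2244*(-5)) = 1/(-4023 - 125 - 452*25 - 11220) = 1/(-4023 - 125 - 11300 - 11220) = 1/(-26668) = -1/26668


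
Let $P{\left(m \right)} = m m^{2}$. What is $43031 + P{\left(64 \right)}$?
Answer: $305175$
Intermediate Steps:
$P{\left(m \right)} = m^{3}$
$43031 + P{\left(64 \right)} = 43031 + 64^{3} = 43031 + 262144 = 305175$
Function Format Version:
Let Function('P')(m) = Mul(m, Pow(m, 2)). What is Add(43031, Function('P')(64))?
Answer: 305175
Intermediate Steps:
Function('P')(m) = Pow(m, 3)
Add(43031, Function('P')(64)) = Add(43031, Pow(64, 3)) = Add(43031, 262144) = 305175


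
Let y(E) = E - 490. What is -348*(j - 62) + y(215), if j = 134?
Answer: -25331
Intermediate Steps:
y(E) = -490 + E
-348*(j - 62) + y(215) = -348*(134 - 62) + (-490 + 215) = -348*72 - 275 = -25056 - 275 = -25331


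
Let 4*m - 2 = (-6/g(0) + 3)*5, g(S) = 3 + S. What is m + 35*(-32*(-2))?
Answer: 8967/4 ≈ 2241.8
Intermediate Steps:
m = 7/4 (m = ½ + ((-6/(3 + 0) + 3)*5)/4 = ½ + ((-6/3 + 3)*5)/4 = ½ + ((-6*⅓ + 3)*5)/4 = ½ + ((-2 + 3)*5)/4 = ½ + (1*5)/4 = ½ + (¼)*5 = ½ + 5/4 = 7/4 ≈ 1.7500)
m + 35*(-32*(-2)) = 7/4 + 35*(-32*(-2)) = 7/4 + 35*64 = 7/4 + 2240 = 8967/4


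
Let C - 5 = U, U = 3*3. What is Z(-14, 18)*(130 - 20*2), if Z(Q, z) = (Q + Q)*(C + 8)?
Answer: -55440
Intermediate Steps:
U = 9
C = 14 (C = 5 + 9 = 14)
Z(Q, z) = 44*Q (Z(Q, z) = (Q + Q)*(14 + 8) = (2*Q)*22 = 44*Q)
Z(-14, 18)*(130 - 20*2) = (44*(-14))*(130 - 20*2) = -616*(130 - 40) = -616*90 = -55440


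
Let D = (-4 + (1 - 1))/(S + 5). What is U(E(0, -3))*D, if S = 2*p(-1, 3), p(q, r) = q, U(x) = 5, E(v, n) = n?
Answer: -20/3 ≈ -6.6667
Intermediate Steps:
S = -2 (S = 2*(-1) = -2)
D = -4/3 (D = (-4 + (1 - 1))/(-2 + 5) = (-4 + 0)/3 = -4*⅓ = -4/3 ≈ -1.3333)
U(E(0, -3))*D = 5*(-4/3) = -20/3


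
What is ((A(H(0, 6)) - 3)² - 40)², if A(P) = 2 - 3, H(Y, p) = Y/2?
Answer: 576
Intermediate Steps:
H(Y, p) = Y/2 (H(Y, p) = Y*(½) = Y/2)
A(P) = -1
((A(H(0, 6)) - 3)² - 40)² = ((-1 - 3)² - 40)² = ((-4)² - 40)² = (16 - 40)² = (-24)² = 576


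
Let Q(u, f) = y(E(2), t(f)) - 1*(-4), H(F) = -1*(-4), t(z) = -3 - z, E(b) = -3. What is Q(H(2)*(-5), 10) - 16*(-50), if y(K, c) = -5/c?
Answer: 10457/13 ≈ 804.38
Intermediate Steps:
H(F) = 4
Q(u, f) = 4 - 5/(-3 - f) (Q(u, f) = -5/(-3 - f) - 1*(-4) = -5/(-3 - f) + 4 = 4 - 5/(-3 - f))
Q(H(2)*(-5), 10) - 16*(-50) = (17 + 4*10)/(3 + 10) - 16*(-50) = (17 + 40)/13 + 800 = (1/13)*57 + 800 = 57/13 + 800 = 10457/13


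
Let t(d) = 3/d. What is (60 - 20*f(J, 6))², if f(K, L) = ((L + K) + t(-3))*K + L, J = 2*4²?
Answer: 563587600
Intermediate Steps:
J = 32 (J = 2*16 = 32)
f(K, L) = L + K*(-1 + K + L) (f(K, L) = ((L + K) + 3/(-3))*K + L = ((K + L) + 3*(-⅓))*K + L = ((K + L) - 1)*K + L = (-1 + K + L)*K + L = K*(-1 + K + L) + L = L + K*(-1 + K + L))
(60 - 20*f(J, 6))² = (60 - 20*(6 + 32² - 1*32 + 32*6))² = (60 - 20*(6 + 1024 - 32 + 192))² = (60 - 20*1190)² = (60 - 23800)² = (-23740)² = 563587600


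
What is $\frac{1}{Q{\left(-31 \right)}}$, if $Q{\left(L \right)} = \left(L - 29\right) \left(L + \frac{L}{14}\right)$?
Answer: $\frac{7}{13950} \approx 0.00050179$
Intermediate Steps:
$Q{\left(L \right)} = \frac{15 L \left(-29 + L\right)}{14}$ ($Q{\left(L \right)} = \left(-29 + L\right) \left(L + L \frac{1}{14}\right) = \left(-29 + L\right) \left(L + \frac{L}{14}\right) = \left(-29 + L\right) \frac{15 L}{14} = \frac{15 L \left(-29 + L\right)}{14}$)
$\frac{1}{Q{\left(-31 \right)}} = \frac{1}{\frac{15}{14} \left(-31\right) \left(-29 - 31\right)} = \frac{1}{\frac{15}{14} \left(-31\right) \left(-60\right)} = \frac{1}{\frac{13950}{7}} = \frac{7}{13950}$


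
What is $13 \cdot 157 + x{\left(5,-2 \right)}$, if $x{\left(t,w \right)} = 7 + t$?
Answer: $2053$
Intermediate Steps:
$13 \cdot 157 + x{\left(5,-2 \right)} = 13 \cdot 157 + \left(7 + 5\right) = 2041 + 12 = 2053$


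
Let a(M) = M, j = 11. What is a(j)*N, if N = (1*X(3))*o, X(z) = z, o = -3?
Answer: -99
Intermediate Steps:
N = -9 (N = (1*3)*(-3) = 3*(-3) = -9)
a(j)*N = 11*(-9) = -99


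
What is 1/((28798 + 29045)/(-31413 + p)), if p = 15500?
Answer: -15913/57843 ≈ -0.27511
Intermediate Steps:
1/((28798 + 29045)/(-31413 + p)) = 1/((28798 + 29045)/(-31413 + 15500)) = 1/(57843/(-15913)) = 1/(57843*(-1/15913)) = 1/(-57843/15913) = -15913/57843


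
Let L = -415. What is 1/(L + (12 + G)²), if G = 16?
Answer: 1/369 ≈ 0.0027100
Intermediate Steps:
1/(L + (12 + G)²) = 1/(-415 + (12 + 16)²) = 1/(-415 + 28²) = 1/(-415 + 784) = 1/369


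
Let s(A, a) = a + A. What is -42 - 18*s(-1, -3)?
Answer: 30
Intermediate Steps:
s(A, a) = A + a
-42 - 18*s(-1, -3) = -42 - 18*(-1 - 3) = -42 - 18*(-4) = -42 + 72 = 30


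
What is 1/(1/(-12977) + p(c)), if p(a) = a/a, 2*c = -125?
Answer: 12977/12976 ≈ 1.0001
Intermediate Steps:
c = -125/2 (c = (½)*(-125) = -125/2 ≈ -62.500)
p(a) = 1
1/(1/(-12977) + p(c)) = 1/(1/(-12977) + 1) = 1/(-1/12977 + 1) = 1/(12976/12977) = 12977/12976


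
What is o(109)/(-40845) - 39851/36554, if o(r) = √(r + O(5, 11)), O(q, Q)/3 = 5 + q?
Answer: -5693/5222 - √139/40845 ≈ -1.0905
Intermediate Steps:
O(q, Q) = 15 + 3*q (O(q, Q) = 3*(5 + q) = 15 + 3*q)
o(r) = √(30 + r) (o(r) = √(r + (15 + 3*5)) = √(r + (15 + 15)) = √(r + 30) = √(30 + r))
o(109)/(-40845) - 39851/36554 = √(30 + 109)/(-40845) - 39851/36554 = √139*(-1/40845) - 39851*1/36554 = -√139/40845 - 5693/5222 = -5693/5222 - √139/40845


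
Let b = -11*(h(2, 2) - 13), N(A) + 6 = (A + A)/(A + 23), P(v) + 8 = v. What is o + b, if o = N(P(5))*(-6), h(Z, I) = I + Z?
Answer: 684/5 ≈ 136.80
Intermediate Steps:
P(v) = -8 + v
N(A) = -6 + 2*A/(23 + A) (N(A) = -6 + (A + A)/(A + 23) = -6 + (2*A)/(23 + A) = -6 + 2*A/(23 + A))
o = 189/5 (o = (2*(-69 - 2*(-8 + 5))/(23 + (-8 + 5)))*(-6) = (2*(-69 - 2*(-3))/(23 - 3))*(-6) = (2*(-69 + 6)/20)*(-6) = (2*(1/20)*(-63))*(-6) = -63/10*(-6) = 189/5 ≈ 37.800)
b = 99 (b = -11*((2 + 2) - 13) = -11*(4 - 13) = -11*(-9) = 99)
o + b = 189/5 + 99 = 684/5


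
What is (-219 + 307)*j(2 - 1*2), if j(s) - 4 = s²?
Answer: 352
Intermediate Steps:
j(s) = 4 + s²
(-219 + 307)*j(2 - 1*2) = (-219 + 307)*(4 + (2 - 1*2)²) = 88*(4 + (2 - 2)²) = 88*(4 + 0²) = 88*(4 + 0) = 88*4 = 352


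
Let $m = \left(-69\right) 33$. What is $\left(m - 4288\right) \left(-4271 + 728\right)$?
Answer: $23259795$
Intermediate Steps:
$m = -2277$
$\left(m - 4288\right) \left(-4271 + 728\right) = \left(-2277 - 4288\right) \left(-4271 + 728\right) = \left(-6565\right) \left(-3543\right) = 23259795$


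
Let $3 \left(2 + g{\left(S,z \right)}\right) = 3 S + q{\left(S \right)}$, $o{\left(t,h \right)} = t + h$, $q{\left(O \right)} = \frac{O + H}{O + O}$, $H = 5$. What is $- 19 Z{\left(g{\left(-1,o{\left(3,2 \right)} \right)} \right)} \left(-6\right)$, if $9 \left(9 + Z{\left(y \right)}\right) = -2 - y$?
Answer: $- \frac{9044}{9} \approx -1004.9$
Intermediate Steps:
$q{\left(O \right)} = \frac{5 + O}{2 O}$ ($q{\left(O \right)} = \frac{O + 5}{O + O} = \frac{5 + O}{2 O}$)
$o{\left(t,h \right)} = h + t$
$g{\left(S,z \right)} = -2 + S + \frac{5 + S}{6 S}$ ($g{\left(S,z \right)} = -2 + \frac{3 S + \frac{5 + S}{2 S}}{3} = -2 + \left(S + \frac{5 + S}{6 S}\right) = -2 + S + \frac{5 + S}{6 S}$)
$Z{\left(y \right)} = - \frac{83}{9} - \frac{y}{9}$ ($Z{\left(y \right)} = -9 + \frac{-2 - y}{9} = -9 - \left(\frac{2}{9} + \frac{y}{9}\right) = - \frac{83}{9} - \frac{y}{9}$)
$- 19 Z{\left(g{\left(-1,o{\left(3,2 \right)} \right)} \right)} \left(-6\right) = - 19 \left(- \frac{83}{9} - \frac{- \frac{11}{6} - 1 + \frac{5}{6 \left(-1\right)}}{9}\right) \left(-6\right) = - 19 \left(- \frac{83}{9} - \frac{- \frac{11}{6} - 1 + \frac{5}{6} \left(-1\right)}{9}\right) \left(-6\right) = - 19 \left(- \frac{83}{9} - \frac{- \frac{11}{6} - 1 - \frac{5}{6}}{9}\right) \left(-6\right) = - 19 \left(- \frac{83}{9} - - \frac{11}{27}\right) \left(-6\right) = - 19 \left(- \frac{83}{9} + \frac{11}{27}\right) \left(-6\right) = \left(-19\right) \left(- \frac{238}{27}\right) \left(-6\right) = \frac{4522}{27} \left(-6\right) = - \frac{9044}{9}$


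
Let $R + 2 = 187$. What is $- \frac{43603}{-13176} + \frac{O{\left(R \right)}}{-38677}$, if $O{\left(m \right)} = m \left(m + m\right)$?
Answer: $\frac{784536031}{509608152} \approx 1.5395$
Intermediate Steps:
$R = 185$ ($R = -2 + 187 = 185$)
$O{\left(m \right)} = 2 m^{2}$ ($O{\left(m \right)} = m 2 m = 2 m^{2}$)
$- \frac{43603}{-13176} + \frac{O{\left(R \right)}}{-38677} = - \frac{43603}{-13176} + \frac{2 \cdot 185^{2}}{-38677} = \left(-43603\right) \left(- \frac{1}{13176}\right) + 2 \cdot 34225 \left(- \frac{1}{38677}\right) = \frac{43603}{13176} + 68450 \left(- \frac{1}{38677}\right) = \frac{43603}{13176} - \frac{68450}{38677} = \frac{784536031}{509608152}$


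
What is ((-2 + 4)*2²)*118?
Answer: 944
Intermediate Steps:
((-2 + 4)*2²)*118 = (2*4)*118 = 8*118 = 944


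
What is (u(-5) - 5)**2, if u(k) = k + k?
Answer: 225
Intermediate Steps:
u(k) = 2*k
(u(-5) - 5)**2 = (2*(-5) - 5)**2 = (-10 - 5)**2 = (-15)**2 = 225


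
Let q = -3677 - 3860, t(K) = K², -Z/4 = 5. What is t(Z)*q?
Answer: -3014800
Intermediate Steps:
Z = -20 (Z = -4*5 = -20)
q = -7537
t(Z)*q = (-20)²*(-7537) = 400*(-7537) = -3014800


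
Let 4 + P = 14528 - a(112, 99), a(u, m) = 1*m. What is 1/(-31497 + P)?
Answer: -1/17072 ≈ -5.8575e-5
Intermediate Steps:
a(u, m) = m
P = 14425 (P = -4 + (14528 - 1*99) = -4 + (14528 - 99) = -4 + 14429 = 14425)
1/(-31497 + P) = 1/(-31497 + 14425) = 1/(-17072) = -1/17072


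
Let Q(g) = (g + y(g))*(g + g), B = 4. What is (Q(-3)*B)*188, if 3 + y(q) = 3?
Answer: 13536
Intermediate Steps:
y(q) = 0 (y(q) = -3 + 3 = 0)
Q(g) = 2*g² (Q(g) = (g + 0)*(g + g) = g*(2*g) = 2*g²)
(Q(-3)*B)*188 = ((2*(-3)²)*4)*188 = ((2*9)*4)*188 = (18*4)*188 = 72*188 = 13536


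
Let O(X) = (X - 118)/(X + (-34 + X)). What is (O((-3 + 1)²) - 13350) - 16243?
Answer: -384652/13 ≈ -29589.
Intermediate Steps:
O(X) = (-118 + X)/(-34 + 2*X)
(O((-3 + 1)²) - 13350) - 16243 = ((-118 + (-3 + 1)²)/(2*(-17 + (-3 + 1)²)) - 13350) - 16243 = ((-118 + (-2)²)/(2*(-17 + (-2)²)) - 13350) - 16243 = ((-118 + 4)/(2*(-17 + 4)) - 13350) - 16243 = ((½)*(-114)/(-13) - 13350) - 16243 = ((½)*(-1/13)*(-114) - 13350) - 16243 = (57/13 - 13350) - 16243 = -173493/13 - 16243 = -384652/13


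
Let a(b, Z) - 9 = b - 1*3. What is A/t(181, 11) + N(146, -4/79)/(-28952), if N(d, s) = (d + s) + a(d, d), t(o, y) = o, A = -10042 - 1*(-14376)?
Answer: 4954249547/206992324 ≈ 23.934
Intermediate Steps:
a(b, Z) = 6 + b (a(b, Z) = 9 + (b - 1*3) = 9 + (b - 3) = 9 + (-3 + b) = 6 + b)
A = 4334 (A = -10042 + 14376 = 4334)
N(d, s) = 6 + s + 2*d (N(d, s) = (d + s) + (6 + d) = 6 + s + 2*d)
A/t(181, 11) + N(146, -4/79)/(-28952) = 4334/181 + (6 - 4/79 + 2*146)/(-28952) = 4334*(1/181) + (6 - 4*1/79 + 292)*(-1/28952) = 4334/181 + (6 - 4/79 + 292)*(-1/28952) = 4334/181 + (23538/79)*(-1/28952) = 4334/181 - 11769/1143604 = 4954249547/206992324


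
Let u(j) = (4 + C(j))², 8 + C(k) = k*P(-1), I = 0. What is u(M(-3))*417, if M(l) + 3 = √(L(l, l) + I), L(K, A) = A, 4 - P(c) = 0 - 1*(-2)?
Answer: 36696 - 16680*I*√3 ≈ 36696.0 - 28891.0*I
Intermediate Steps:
P(c) = 2 (P(c) = 4 - (0 - 1*(-2)) = 4 - (0 + 2) = 4 - 1*2 = 4 - 2 = 2)
C(k) = -8 + 2*k (C(k) = -8 + k*2 = -8 + 2*k)
M(l) = -3 + √l (M(l) = -3 + √(l + 0) = -3 + √l)
u(j) = (-4 + 2*j)² (u(j) = (4 + (-8 + 2*j))² = (-4 + 2*j)²)
u(M(-3))*417 = (4*(-2 + (-3 + √(-3)))²)*417 = (4*(-2 + (-3 + I*√3))²)*417 = (4*(-5 + I*√3)²)*417 = 1668*(-5 + I*√3)²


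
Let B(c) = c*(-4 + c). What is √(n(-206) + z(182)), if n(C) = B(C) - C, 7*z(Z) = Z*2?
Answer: √43518 ≈ 208.61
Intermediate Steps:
z(Z) = 2*Z/7 (z(Z) = (Z*2)/7 = (2*Z)/7 = 2*Z/7)
n(C) = -C + C*(-4 + C) (n(C) = C*(-4 + C) - C = -C + C*(-4 + C))
√(n(-206) + z(182)) = √(-206*(-5 - 206) + (2/7)*182) = √(-206*(-211) + 52) = √(43466 + 52) = √43518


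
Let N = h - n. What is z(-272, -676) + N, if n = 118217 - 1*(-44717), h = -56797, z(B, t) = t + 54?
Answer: -220353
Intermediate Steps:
z(B, t) = 54 + t
n = 162934 (n = 118217 + 44717 = 162934)
N = -219731 (N = -56797 - 1*162934 = -56797 - 162934 = -219731)
z(-272, -676) + N = (54 - 676) - 219731 = -622 - 219731 = -220353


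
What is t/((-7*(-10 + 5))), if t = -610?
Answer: -122/7 ≈ -17.429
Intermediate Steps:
t/((-7*(-10 + 5))) = -610*(-1/(7*(-10 + 5))) = -610/((-7*(-5))) = -610/35 = -610*1/35 = -122/7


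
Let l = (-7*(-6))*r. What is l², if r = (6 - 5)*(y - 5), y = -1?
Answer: 63504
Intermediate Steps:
r = -6 (r = (6 - 5)*(-1 - 5) = 1*(-6) = -6)
l = -252 (l = -7*(-6)*(-6) = 42*(-6) = -252)
l² = (-252)² = 63504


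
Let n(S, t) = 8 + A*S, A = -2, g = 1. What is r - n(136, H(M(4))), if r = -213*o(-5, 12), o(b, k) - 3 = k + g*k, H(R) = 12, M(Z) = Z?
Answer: -5487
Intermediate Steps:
n(S, t) = 8 - 2*S
o(b, k) = 3 + 2*k (o(b, k) = 3 + (k + 1*k) = 3 + (k + k) = 3 + 2*k)
r = -5751 (r = -213*(3 + 2*12) = -213*(3 + 24) = -213*27 = -5751)
r - n(136, H(M(4))) = -5751 - (8 - 2*136) = -5751 - (8 - 272) = -5751 - 1*(-264) = -5751 + 264 = -5487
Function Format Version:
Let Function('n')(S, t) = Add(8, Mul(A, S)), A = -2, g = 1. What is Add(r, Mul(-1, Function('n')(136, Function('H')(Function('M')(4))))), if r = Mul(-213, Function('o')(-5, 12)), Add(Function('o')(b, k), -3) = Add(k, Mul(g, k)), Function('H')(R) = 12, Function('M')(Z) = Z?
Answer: -5487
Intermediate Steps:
Function('n')(S, t) = Add(8, Mul(-2, S))
Function('o')(b, k) = Add(3, Mul(2, k)) (Function('o')(b, k) = Add(3, Add(k, Mul(1, k))) = Add(3, Add(k, k)) = Add(3, Mul(2, k)))
r = -5751 (r = Mul(-213, Add(3, Mul(2, 12))) = Mul(-213, Add(3, 24)) = Mul(-213, 27) = -5751)
Add(r, Mul(-1, Function('n')(136, Function('H')(Function('M')(4))))) = Add(-5751, Mul(-1, Add(8, Mul(-2, 136)))) = Add(-5751, Mul(-1, Add(8, -272))) = Add(-5751, Mul(-1, -264)) = Add(-5751, 264) = -5487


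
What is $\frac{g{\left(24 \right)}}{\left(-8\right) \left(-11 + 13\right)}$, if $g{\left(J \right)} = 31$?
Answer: $- \frac{31}{16} \approx -1.9375$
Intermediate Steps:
$\frac{g{\left(24 \right)}}{\left(-8\right) \left(-11 + 13\right)} = \frac{31}{\left(-8\right) \left(-11 + 13\right)} = \frac{31}{\left(-8\right) 2} = \frac{31}{-16} = 31 \left(- \frac{1}{16}\right) = - \frac{31}{16}$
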